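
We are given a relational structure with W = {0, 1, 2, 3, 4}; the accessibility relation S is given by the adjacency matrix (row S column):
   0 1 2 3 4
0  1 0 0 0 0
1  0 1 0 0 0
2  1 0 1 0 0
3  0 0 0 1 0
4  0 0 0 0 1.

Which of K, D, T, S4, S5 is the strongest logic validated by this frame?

S4

Serial (axiom D): yes — every world has a successor (e.g. 0 S 0).
Reflexive (axiom T): yes — every world is S-related to itself.
Transitive (axiom 4): yes — every two-step S-path is closed by a direct edge.
Euclidean (axiom 5): no — 2 S 0 and 2 S 2, but not 0 S 2.
So F validates K, D, T, S4; S5 would additionally require S to be Euclidean. The strongest is S4.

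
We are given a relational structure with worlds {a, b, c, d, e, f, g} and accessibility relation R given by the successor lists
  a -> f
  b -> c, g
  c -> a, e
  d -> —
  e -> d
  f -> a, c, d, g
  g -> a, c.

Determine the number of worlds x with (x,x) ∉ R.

7

Enumerating: a, b, c, d, e, f, g.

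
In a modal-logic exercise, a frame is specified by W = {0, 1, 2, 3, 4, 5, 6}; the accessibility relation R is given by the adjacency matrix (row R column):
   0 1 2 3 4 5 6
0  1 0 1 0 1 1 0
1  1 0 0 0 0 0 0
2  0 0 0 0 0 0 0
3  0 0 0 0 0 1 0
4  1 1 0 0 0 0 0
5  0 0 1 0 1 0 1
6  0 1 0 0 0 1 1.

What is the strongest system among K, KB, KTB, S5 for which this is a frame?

K

Symmetric (axiom B): no — 0 R 2 but not 2 R 0.
Reflexive (axiom T): no — 1 is not related to itself.
Euclidean (axiom 5): no — 0 R 2 and 0 R 4, but not 2 R 4.
So F validates K; KB would additionally require R to be symmetric. The strongest is K.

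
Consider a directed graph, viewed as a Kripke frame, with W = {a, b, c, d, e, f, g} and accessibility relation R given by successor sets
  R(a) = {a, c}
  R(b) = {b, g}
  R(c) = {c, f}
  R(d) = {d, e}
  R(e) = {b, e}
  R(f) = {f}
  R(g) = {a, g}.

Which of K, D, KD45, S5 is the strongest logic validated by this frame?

Serial (axiom D): yes — every world has a successor (e.g. a R a).
Euclidean (axiom 5): no — a R c and a R a, but not c R a.
Transitive (axiom 4): no — a R c and c R f, but not a R f.
Reflexive (axiom T): yes — every world is R-related to itself.
So F validates K, D; KD45 would additionally require R to be Euclidean and transitive. The strongest is D.

D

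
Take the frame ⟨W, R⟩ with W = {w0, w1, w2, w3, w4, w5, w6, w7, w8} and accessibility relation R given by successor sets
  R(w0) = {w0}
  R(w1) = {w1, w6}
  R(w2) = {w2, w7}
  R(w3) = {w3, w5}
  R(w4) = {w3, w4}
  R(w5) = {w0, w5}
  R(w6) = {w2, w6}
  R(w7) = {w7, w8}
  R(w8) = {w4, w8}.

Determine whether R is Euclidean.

Euclidean: no — w1 R w6 and w1 R w1, but not w6 R w1.

No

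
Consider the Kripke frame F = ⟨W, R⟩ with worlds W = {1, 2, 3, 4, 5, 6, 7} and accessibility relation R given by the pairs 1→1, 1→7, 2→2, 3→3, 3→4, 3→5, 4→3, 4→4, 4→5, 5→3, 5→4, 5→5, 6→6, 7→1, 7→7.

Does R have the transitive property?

Transitive: yes — every two-step R-path is closed by a direct edge.

Yes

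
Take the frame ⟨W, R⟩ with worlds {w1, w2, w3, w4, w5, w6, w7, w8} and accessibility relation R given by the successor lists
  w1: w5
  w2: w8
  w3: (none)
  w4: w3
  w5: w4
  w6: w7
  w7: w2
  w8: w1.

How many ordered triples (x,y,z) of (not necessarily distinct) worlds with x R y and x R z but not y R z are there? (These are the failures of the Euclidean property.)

Enumerating: (w1,w5,w5), (w2,w8,w8), (w4,w3,w3), (w5,w4,w4), (w6,w7,w7), (w7,w2,w2), (w8,w1,w1).

7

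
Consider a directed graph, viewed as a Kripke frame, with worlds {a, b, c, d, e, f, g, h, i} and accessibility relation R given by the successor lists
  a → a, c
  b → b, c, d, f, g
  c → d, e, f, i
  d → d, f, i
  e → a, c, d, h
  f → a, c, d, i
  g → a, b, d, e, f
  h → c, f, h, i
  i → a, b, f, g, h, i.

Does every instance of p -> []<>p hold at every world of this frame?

The schema B characterises exactly the symmetric frames.
Symmetric: no — a R c but not c R a.

No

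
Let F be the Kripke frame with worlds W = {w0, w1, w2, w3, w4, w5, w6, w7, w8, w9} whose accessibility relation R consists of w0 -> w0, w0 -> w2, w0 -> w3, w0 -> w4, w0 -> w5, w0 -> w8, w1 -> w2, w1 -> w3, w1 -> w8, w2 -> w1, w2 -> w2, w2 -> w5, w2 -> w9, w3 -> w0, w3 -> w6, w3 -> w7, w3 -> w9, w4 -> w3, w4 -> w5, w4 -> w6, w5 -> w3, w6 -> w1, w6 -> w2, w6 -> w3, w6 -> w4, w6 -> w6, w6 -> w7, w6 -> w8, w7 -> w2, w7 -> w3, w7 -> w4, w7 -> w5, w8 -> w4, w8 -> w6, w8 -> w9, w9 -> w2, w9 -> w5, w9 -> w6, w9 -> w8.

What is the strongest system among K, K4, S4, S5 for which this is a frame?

K

Transitive (axiom 4): no — w0 R w2 and w2 R w1, but not w0 R w1.
Reflexive (axiom T): no — w1 is not related to itself.
Euclidean (axiom 5): no — w0 R w2 and w0 R w3, but not w2 R w3.
So F validates K; K4 would additionally require R to be transitive. The strongest is K.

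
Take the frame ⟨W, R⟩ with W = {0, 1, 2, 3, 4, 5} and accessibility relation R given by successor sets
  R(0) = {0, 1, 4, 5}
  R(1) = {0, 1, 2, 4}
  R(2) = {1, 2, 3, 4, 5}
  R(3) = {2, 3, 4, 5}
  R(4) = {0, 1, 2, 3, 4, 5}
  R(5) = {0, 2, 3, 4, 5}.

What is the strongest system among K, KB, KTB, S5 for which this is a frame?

KTB

Symmetric (axiom B): yes — every pair in R has its reverse in R.
Reflexive (axiom T): yes — every world is R-related to itself.
Euclidean (axiom 5): no — 0 R 1 and 0 R 5, but not 1 R 5.
So F validates K, KB, KTB; S5 would additionally require R to be Euclidean. The strongest is KTB.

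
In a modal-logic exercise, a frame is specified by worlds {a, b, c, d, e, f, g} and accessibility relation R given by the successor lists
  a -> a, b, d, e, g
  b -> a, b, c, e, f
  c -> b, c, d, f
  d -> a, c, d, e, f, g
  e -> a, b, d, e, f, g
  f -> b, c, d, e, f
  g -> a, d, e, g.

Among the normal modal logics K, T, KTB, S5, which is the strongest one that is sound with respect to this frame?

KTB

Reflexive (axiom T): yes — every world is R-related to itself.
Symmetric (axiom B): yes — every pair in R has its reverse in R.
Euclidean (axiom 5): no — a R b and a R d, but not b R d.
So F validates K, T, KTB; S5 would additionally require R to be Euclidean. The strongest is KTB.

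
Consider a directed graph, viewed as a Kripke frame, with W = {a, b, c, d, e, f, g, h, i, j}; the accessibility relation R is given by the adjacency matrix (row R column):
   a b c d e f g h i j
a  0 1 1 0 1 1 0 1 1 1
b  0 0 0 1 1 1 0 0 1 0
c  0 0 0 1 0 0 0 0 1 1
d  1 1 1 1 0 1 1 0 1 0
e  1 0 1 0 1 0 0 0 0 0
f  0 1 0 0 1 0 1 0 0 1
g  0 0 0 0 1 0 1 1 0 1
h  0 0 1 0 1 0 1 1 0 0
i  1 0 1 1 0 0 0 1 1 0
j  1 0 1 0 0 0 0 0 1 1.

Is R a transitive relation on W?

No

Transitive: no — a R b and b R d, but not a R d.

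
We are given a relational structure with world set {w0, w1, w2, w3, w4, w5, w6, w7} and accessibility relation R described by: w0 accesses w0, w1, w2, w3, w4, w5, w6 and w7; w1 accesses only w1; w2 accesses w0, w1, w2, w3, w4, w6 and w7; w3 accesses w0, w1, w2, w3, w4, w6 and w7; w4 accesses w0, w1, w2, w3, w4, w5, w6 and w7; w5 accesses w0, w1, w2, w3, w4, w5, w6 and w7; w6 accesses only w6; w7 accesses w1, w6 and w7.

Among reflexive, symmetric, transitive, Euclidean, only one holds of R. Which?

Reflexive: yes — every world is R-related to itself.
Symmetric: no — w0 R w1 but not w1 R w0.
Transitive: no — w2 R w0 and w0 R w5, but not w2 R w5.
Euclidean: no — w0 R w1 and w0 R w2, but not w1 R w2.
Only reflexive holds.

reflexive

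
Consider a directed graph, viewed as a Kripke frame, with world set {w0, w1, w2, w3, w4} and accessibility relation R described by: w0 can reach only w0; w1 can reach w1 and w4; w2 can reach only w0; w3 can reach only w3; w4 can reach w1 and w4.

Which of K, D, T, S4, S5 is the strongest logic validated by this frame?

Serial (axiom D): yes — every world has a successor (e.g. w0 R w0).
Reflexive (axiom T): no — w2 is not related to itself.
Transitive (axiom 4): yes — every two-step R-path is closed by a direct edge.
Euclidean (axiom 5): yes — any two successors of a common world are R-related.
So F validates K, D; T would additionally require R to be reflexive. The strongest is D.

D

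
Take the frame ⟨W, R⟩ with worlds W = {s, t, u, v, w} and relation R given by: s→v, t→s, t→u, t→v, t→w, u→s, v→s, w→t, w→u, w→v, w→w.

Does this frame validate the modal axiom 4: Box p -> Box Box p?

Axiom 4 corresponds to the accessibility relation being transitive.
Transitive: no — u R s and s R v, but not u R v.

No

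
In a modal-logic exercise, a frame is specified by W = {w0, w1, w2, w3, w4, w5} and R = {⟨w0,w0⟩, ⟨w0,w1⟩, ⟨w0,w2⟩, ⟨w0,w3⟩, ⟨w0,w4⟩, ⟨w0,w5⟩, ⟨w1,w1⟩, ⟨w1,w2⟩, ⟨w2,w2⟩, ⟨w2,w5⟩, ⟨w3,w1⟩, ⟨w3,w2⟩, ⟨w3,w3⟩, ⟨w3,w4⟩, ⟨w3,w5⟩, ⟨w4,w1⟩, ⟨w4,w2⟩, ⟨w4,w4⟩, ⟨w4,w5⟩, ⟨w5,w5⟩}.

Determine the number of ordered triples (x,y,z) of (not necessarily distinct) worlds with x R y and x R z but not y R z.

Enumerating: (w0,w1,w0), (w0,w1,w3), (w0,w1,w4), (w0,w1,w5), (w0,w2,w0), (w0,w2,w1), (w0,w2,w3), (w0,w2,w4), (w0,w3,w0), (w0,w4,w0), (w0,w4,w3), (w0,w5,w0), … and 24 more.
Total: 36.

36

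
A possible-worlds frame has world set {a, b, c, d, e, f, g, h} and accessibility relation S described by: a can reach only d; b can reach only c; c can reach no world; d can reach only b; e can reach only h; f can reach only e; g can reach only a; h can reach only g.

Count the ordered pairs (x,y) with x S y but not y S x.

Enumerating: (a,d), (b,c), (d,b), (e,h), (f,e), (g,a), (h,g).

7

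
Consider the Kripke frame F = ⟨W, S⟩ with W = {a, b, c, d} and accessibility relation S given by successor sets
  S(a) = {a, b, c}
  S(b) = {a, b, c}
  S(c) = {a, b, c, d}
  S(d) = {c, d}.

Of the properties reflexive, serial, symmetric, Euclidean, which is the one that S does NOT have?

Reflexive: yes — every world is S-related to itself.
Serial: yes — every world has a successor (e.g. a S a).
Symmetric: yes — every pair in S has its reverse in S.
Euclidean: no — c S a and c S d, but not a S d.
Only Euclidean fails.

Euclidean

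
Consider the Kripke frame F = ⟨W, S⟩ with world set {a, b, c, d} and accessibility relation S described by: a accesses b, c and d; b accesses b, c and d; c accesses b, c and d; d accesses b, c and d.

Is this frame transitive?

Yes

Transitive: yes — every two-step S-path is closed by a direct edge.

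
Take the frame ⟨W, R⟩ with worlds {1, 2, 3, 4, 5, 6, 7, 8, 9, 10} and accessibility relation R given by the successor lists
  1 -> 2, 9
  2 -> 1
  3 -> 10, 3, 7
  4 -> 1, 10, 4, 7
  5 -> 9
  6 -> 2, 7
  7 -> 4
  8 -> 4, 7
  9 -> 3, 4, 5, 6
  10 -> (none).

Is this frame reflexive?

Reflexive: no — 1 is not related to itself.

No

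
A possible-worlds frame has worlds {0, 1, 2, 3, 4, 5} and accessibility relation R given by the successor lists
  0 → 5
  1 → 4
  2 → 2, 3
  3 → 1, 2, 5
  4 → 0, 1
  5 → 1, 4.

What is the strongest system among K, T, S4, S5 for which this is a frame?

Reflexive (axiom T): no — 0 is not related to itself.
Transitive (axiom 4): no — 0 R 5 and 5 R 1, but not 0 R 1.
Euclidean (axiom 5): no — 3 R 1 and 3 R 2, but not 1 R 2.
So F validates K; T would additionally require R to be reflexive. The strongest is K.

K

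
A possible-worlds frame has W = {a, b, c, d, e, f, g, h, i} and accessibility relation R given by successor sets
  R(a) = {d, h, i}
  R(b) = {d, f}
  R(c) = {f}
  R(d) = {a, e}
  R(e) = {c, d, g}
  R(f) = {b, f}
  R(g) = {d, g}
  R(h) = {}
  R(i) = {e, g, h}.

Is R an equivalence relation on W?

Reflexive: no — a is not related to itself.
Symmetric: no — a R h but not h R a.
Transitive: no — a R d and d R e, but not a R e.
So R is not an equivalence relation.

No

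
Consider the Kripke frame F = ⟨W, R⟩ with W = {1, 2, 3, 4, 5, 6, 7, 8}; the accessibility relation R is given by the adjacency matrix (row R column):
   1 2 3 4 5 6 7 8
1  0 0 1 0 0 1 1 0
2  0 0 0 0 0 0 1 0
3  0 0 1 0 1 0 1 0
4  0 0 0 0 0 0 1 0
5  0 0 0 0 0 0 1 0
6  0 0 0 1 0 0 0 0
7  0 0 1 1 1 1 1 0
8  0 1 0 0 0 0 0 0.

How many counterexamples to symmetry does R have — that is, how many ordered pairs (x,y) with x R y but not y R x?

Enumerating: (1,3), (1,6), (1,7), (2,7), (3,5), (6,4), (7,6), (8,2).

8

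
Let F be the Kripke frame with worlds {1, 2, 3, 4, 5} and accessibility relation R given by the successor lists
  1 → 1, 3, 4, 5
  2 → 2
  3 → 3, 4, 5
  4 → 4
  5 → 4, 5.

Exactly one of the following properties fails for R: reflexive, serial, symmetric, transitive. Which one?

symmetric

Reflexive: yes — every world is R-related to itself.
Serial: yes — every world has a successor (e.g. 1 R 1).
Symmetric: no — 1 R 3 but not 3 R 1.
Transitive: yes — every two-step R-path is closed by a direct edge.
Only symmetric fails.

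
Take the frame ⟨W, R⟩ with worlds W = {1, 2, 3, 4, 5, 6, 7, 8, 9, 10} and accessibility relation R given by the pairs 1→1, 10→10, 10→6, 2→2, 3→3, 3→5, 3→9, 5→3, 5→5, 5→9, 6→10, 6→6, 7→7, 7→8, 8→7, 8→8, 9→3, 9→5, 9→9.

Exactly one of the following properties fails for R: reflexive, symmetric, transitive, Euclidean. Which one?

reflexive

Reflexive: no — 4 is not related to itself.
Symmetric: yes — every pair in R has its reverse in R.
Transitive: yes — every two-step R-path is closed by a direct edge.
Euclidean: yes — any two successors of a common world are R-related.
Only reflexive fails.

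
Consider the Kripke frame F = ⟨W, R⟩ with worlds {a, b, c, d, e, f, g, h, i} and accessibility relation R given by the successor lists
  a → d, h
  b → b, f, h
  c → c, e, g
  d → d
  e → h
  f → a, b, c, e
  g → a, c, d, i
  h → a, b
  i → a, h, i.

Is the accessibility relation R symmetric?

No

Symmetric: no — a R d but not d R a.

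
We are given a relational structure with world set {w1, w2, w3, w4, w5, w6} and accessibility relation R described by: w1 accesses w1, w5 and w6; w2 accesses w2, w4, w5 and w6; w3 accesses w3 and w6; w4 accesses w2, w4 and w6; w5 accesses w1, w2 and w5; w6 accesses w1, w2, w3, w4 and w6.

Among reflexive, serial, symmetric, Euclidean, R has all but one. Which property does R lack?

Euclidean

Reflexive: yes — every world is R-related to itself.
Serial: yes — every world has a successor (e.g. w1 R w1).
Symmetric: yes — every pair in R has its reverse in R.
Euclidean: no — w1 R w5 and w1 R w6, but not w5 R w6.
Only Euclidean fails.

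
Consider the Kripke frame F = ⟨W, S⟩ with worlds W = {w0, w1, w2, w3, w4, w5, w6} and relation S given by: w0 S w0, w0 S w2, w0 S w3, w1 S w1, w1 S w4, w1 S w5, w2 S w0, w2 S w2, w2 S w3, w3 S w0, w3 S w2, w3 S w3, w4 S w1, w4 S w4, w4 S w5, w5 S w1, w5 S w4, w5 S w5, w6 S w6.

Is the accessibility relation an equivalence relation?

Reflexive: yes — every world is S-related to itself.
Symmetric: yes — every pair in S has its reverse in S.
Transitive: yes — every two-step S-path is closed by a direct edge.
So S is an equivalence relation.

Yes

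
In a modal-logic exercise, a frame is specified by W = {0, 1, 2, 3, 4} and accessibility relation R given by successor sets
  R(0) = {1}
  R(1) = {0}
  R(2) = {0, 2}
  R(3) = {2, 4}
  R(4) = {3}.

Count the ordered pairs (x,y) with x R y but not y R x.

2

Enumerating: (2,0), (3,2).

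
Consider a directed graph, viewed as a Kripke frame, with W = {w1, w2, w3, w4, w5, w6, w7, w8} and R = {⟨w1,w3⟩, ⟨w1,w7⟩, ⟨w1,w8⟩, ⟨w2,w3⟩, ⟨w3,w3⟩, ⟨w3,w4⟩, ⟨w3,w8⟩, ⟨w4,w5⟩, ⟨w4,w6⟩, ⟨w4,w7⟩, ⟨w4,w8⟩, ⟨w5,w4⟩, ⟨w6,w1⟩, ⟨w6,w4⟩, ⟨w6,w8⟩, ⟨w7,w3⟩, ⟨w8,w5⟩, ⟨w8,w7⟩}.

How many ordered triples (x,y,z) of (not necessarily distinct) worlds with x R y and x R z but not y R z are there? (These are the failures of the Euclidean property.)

Enumerating: (w1,w3,w7), (w1,w7,w7), (w1,w7,w8), (w1,w8,w3), (w1,w8,w8), (w3,w4,w3), (w3,w4,w4), (w3,w8,w3), (w3,w8,w4), (w3,w8,w8), (w4,w5,w5), (w4,w5,w6), … and 23 more.
Total: 35.

35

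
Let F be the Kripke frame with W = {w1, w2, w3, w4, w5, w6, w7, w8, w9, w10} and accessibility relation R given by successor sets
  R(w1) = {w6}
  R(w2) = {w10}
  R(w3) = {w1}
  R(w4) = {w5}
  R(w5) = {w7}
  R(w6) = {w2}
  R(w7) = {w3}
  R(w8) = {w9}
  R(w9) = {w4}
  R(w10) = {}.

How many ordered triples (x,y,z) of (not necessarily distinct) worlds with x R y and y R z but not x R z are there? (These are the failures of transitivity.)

8

Enumerating: (w1,w6,w2), (w3,w1,w6), (w4,w5,w7), (w5,w7,w3), (w6,w2,w10), (w7,w3,w1), (w8,w9,w4), (w9,w4,w5).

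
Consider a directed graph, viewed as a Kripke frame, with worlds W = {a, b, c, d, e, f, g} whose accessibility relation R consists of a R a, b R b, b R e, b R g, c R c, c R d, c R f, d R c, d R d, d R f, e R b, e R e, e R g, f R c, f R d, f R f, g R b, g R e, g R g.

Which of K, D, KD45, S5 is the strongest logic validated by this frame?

S5

Serial (axiom D): yes — every world has a successor (e.g. a R a).
Euclidean (axiom 5): yes — any two successors of a common world are R-related.
Transitive (axiom 4): yes — every two-step R-path is closed by a direct edge.
Reflexive (axiom T): yes — every world is R-related to itself.
So F validates K, D, KD45, S5. The strongest is S5.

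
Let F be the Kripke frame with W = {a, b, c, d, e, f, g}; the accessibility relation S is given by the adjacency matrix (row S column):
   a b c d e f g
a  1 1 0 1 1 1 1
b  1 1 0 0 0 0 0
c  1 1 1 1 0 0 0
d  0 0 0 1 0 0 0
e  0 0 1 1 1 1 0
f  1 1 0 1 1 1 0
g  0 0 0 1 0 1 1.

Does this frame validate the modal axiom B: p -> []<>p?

No

By correspondence theory, B is valid on a frame iff S is symmetric.
Symmetric: no — a S d but not d S a.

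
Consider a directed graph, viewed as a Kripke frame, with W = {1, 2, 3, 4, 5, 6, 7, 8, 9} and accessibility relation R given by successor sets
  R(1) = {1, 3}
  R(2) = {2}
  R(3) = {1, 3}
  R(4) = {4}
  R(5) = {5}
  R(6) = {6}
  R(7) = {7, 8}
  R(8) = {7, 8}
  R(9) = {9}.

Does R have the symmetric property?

Yes

Symmetric: yes — every pair in R has its reverse in R.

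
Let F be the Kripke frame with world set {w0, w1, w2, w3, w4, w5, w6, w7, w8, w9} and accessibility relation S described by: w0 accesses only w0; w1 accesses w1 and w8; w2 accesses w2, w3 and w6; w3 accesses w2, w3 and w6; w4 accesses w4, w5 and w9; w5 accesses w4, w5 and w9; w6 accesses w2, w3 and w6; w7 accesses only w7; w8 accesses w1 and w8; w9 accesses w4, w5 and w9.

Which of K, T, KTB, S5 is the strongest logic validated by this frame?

Reflexive (axiom T): yes — every world is S-related to itself.
Symmetric (axiom B): yes — every pair in S has its reverse in S.
Euclidean (axiom 5): yes — any two successors of a common world are S-related.
So F validates K, T, KTB, S5. The strongest is S5.

S5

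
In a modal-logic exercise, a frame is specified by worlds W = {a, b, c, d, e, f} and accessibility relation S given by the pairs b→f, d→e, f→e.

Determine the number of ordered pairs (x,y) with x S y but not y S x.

3

Enumerating: (b,f), (d,e), (f,e).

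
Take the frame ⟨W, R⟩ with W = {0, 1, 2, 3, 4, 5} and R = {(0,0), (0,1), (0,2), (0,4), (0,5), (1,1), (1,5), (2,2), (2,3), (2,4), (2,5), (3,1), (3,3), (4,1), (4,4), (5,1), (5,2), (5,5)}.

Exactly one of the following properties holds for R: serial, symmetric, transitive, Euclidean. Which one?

Serial: yes — every world has a successor (e.g. 0 R 0).
Symmetric: no — 0 R 1 but not 1 R 0.
Transitive: no — 0 R 2 and 2 R 3, but not 0 R 3.
Euclidean: no — 0 R 1 and 0 R 2, but not 1 R 2.
Only serial holds.

serial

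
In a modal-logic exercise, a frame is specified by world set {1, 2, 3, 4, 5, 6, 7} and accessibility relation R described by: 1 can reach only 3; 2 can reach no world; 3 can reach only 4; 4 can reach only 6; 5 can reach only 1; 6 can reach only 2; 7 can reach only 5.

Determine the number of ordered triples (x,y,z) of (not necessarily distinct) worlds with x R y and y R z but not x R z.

5

Enumerating: (1,3,4), (3,4,6), (4,6,2), (5,1,3), (7,5,1).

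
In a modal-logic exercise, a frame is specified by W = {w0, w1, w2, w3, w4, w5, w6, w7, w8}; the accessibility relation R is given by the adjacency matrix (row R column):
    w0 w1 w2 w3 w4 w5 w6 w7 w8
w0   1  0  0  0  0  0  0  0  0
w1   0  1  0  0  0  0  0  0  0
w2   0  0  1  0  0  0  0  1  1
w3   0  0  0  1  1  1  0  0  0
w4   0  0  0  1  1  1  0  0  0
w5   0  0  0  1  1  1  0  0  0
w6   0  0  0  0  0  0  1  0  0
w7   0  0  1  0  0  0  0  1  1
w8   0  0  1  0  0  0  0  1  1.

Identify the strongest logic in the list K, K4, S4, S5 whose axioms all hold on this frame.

Transitive (axiom 4): yes — every two-step R-path is closed by a direct edge.
Reflexive (axiom T): yes — every world is R-related to itself.
Euclidean (axiom 5): yes — any two successors of a common world are R-related.
So F validates K, K4, S4, S5. The strongest is S5.

S5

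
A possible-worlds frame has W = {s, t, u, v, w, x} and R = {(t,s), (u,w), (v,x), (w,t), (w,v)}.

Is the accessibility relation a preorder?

Reflexive: no — s is not related to itself.
Transitive: no — u R w and w R t, but not u R t.
So R is not a preorder.

No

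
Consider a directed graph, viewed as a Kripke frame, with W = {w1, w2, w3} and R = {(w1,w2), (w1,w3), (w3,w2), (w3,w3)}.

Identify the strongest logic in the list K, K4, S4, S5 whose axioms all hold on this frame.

K4

Transitive (axiom 4): yes — every two-step R-path is closed by a direct edge.
Reflexive (axiom T): no — w1 is not related to itself.
Euclidean (axiom 5): no — w1 R w2 and w1 R w3, but not w2 R w3.
So F validates K, K4; S4 would additionally require R to be reflexive. The strongest is K4.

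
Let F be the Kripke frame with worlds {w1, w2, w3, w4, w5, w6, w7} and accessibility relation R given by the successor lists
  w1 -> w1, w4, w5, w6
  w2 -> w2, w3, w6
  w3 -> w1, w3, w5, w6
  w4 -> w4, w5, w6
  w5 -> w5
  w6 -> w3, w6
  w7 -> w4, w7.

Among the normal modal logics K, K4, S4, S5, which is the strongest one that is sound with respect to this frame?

Transitive (axiom 4): no — w1 R w6 and w6 R w3, but not w1 R w3.
Reflexive (axiom T): yes — every world is R-related to itself.
Euclidean (axiom 5): no — w1 R w5 and w1 R w4, but not w5 R w4.
So F validates K; K4 would additionally require R to be transitive. The strongest is K.

K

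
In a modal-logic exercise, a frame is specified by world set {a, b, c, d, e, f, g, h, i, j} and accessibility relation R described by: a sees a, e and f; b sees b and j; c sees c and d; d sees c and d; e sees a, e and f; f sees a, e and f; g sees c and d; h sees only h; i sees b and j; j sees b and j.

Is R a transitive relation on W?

Yes

Transitive: yes — every two-step R-path is closed by a direct edge.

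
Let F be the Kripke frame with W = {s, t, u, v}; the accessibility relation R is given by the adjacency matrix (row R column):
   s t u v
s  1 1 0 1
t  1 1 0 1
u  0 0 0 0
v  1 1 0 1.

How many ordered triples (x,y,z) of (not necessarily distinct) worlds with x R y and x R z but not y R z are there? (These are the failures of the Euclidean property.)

0

R is Euclidean; there are no such tuples.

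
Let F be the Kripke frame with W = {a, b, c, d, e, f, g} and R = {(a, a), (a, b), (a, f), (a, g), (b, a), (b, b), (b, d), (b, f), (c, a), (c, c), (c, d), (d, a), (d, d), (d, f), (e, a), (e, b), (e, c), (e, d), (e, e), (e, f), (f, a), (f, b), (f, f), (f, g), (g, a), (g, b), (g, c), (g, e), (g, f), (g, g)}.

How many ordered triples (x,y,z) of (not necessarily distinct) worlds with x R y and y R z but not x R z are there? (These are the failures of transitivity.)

21

Enumerating: (a,b,d), (a,g,c), (a,g,e), (b,a,g), (b,f,g), (c,a,b), (c,a,f), (c,a,g), (c,d,f), (d,a,b), (d,a,g), (d,f,b), … and 9 more.
Total: 21.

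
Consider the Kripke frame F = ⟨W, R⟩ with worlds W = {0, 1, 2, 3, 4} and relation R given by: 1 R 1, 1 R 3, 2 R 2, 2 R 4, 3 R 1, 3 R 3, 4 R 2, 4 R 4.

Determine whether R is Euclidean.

Euclidean: yes — any two successors of a common world are R-related.

Yes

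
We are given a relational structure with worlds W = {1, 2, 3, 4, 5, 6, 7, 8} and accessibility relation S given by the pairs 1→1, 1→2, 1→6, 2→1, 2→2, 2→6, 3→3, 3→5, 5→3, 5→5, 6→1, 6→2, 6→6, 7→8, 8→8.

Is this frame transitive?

Yes

Transitive: yes — every two-step S-path is closed by a direct edge.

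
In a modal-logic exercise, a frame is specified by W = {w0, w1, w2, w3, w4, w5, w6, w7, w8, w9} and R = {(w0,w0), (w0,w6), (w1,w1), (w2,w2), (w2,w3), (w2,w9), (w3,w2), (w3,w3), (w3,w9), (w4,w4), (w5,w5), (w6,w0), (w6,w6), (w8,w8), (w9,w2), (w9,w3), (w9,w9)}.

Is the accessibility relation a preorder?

No

Reflexive: no — w7 is not related to itself.
Transitive: yes — every two-step R-path is closed by a direct edge.
So R is not a preorder.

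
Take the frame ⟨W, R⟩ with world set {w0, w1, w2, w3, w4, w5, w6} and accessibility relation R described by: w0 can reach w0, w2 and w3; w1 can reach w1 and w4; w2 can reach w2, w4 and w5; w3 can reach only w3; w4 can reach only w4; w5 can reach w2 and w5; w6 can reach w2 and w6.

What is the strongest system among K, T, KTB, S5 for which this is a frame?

Reflexive (axiom T): yes — every world is R-related to itself.
Symmetric (axiom B): no — w0 R w2 but not w2 R w0.
Euclidean (axiom 5): no — w0 R w2 and w0 R w3, but not w2 R w3.
So F validates K, T; KTB would additionally require R to be symmetric. The strongest is T.

T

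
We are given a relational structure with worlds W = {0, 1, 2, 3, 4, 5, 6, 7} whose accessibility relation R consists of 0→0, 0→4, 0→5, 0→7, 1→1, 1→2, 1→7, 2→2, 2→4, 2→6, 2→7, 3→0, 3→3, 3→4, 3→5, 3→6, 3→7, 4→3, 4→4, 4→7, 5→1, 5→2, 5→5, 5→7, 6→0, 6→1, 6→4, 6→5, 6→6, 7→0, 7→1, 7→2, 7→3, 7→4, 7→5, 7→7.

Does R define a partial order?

No

Reflexive: yes — every world is R-related to itself.
Transitive: no — 0 R 4 and 4 R 3, but not 0 R 3.
Antisymmetric: no — 0 R 7 and 7 R 0 with 0 ≠ 7.
So R is not a partial order.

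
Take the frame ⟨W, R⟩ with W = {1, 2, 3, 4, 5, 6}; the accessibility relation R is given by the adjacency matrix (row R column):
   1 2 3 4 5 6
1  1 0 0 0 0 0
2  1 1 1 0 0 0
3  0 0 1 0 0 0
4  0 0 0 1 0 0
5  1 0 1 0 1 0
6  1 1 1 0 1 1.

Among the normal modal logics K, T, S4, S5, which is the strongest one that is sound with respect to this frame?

Reflexive (axiom T): yes — every world is R-related to itself.
Transitive (axiom 4): yes — every two-step R-path is closed by a direct edge.
Euclidean (axiom 5): no — 2 R 1 and 2 R 3, but not 1 R 3.
So F validates K, T, S4; S5 would additionally require R to be Euclidean. The strongest is S4.

S4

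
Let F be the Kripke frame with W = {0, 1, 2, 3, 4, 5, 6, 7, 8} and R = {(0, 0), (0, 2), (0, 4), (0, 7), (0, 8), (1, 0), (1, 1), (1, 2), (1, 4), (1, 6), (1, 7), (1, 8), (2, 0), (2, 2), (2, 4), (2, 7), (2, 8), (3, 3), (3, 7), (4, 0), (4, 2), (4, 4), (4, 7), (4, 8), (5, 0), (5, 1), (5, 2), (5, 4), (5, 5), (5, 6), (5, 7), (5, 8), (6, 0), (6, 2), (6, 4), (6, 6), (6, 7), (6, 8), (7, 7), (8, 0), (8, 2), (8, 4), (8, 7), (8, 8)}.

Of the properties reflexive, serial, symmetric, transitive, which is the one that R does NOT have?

symmetric

Reflexive: yes — every world is R-related to itself.
Serial: yes — every world has a successor (e.g. 0 R 0).
Symmetric: no — 0 R 7 but not 7 R 0.
Transitive: yes — every two-step R-path is closed by a direct edge.
Only symmetric fails.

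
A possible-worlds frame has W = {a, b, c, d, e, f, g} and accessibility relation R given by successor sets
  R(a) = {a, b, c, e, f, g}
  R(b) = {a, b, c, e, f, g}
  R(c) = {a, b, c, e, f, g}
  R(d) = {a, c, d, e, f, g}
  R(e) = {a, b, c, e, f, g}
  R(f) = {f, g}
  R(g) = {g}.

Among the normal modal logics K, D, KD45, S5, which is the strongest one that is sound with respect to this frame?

D

Serial (axiom D): yes — every world has a successor (e.g. a R a).
Euclidean (axiom 5): no — a R f and a R b, but not f R b.
Transitive (axiom 4): no — d R a and a R b, but not d R b.
Reflexive (axiom T): yes — every world is R-related to itself.
So F validates K, D; KD45 would additionally require R to be Euclidean and transitive. The strongest is D.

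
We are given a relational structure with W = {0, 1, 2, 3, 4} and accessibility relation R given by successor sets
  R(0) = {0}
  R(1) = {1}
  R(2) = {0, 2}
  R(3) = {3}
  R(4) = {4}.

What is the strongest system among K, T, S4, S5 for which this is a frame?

Reflexive (axiom T): yes — every world is R-related to itself.
Transitive (axiom 4): yes — every two-step R-path is closed by a direct edge.
Euclidean (axiom 5): no — 2 R 0 and 2 R 2, but not 0 R 2.
So F validates K, T, S4; S5 would additionally require R to be Euclidean. The strongest is S4.

S4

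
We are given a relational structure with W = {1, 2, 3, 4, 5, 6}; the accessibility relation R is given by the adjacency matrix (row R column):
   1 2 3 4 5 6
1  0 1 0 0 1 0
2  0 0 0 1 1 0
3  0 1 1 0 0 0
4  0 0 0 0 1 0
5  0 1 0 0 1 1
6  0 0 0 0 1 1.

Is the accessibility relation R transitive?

No

Transitive: no — 1 R 2 and 2 R 4, but not 1 R 4.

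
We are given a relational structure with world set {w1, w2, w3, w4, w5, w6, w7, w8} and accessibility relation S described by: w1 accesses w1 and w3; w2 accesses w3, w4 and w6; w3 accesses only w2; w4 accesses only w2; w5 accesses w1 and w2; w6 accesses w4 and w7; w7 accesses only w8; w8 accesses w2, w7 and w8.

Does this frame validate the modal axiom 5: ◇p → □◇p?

Axiom 5 corresponds to the accessibility relation being Euclidean.
Euclidean: no — w2 S w3 and w2 S w4, but not w3 S w4.

No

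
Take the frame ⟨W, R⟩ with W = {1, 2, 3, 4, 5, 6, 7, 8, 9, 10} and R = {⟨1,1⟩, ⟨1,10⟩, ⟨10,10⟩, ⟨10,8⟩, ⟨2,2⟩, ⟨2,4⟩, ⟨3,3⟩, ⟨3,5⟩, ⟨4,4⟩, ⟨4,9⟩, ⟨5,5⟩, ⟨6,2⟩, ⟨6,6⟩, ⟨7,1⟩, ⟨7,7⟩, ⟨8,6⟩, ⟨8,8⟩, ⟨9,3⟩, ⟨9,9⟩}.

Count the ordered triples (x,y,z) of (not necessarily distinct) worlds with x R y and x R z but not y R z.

9

Enumerating: (1,10,1), (10,8,10), (2,4,2), (3,5,3), (4,9,4), (6,2,6), (7,1,7), (8,6,8), (9,3,9).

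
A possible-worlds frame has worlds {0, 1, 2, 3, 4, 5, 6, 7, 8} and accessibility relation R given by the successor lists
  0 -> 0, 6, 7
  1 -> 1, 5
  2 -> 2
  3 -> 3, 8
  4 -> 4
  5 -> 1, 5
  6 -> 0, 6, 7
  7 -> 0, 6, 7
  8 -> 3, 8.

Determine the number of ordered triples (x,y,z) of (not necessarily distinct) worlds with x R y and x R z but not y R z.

0

R is Euclidean; there are no such tuples.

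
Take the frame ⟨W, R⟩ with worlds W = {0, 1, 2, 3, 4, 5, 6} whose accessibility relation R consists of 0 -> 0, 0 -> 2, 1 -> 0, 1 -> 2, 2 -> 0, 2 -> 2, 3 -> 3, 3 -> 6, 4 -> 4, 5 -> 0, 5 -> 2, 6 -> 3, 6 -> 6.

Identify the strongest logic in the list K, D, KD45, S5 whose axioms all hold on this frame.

KD45

Serial (axiom D): yes — every world has a successor (e.g. 0 R 0).
Euclidean (axiom 5): yes — any two successors of a common world are R-related.
Transitive (axiom 4): yes — every two-step R-path is closed by a direct edge.
Reflexive (axiom T): no — 1 is not related to itself.
So F validates K, D, KD45; S5 would additionally require R to be reflexive. The strongest is KD45.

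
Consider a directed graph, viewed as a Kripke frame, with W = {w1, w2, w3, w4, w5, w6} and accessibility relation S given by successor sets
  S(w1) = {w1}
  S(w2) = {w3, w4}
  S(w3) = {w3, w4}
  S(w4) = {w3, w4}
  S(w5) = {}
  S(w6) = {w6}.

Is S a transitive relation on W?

Yes

Transitive: yes — every two-step S-path is closed by a direct edge.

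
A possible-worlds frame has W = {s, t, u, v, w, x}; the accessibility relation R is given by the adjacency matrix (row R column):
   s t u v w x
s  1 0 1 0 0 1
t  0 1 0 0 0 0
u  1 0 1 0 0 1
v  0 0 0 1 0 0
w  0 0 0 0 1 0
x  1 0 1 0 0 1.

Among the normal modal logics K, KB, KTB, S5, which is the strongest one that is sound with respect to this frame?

S5

Symmetric (axiom B): yes — every pair in R has its reverse in R.
Reflexive (axiom T): yes — every world is R-related to itself.
Euclidean (axiom 5): yes — any two successors of a common world are R-related.
So F validates K, KB, KTB, S5. The strongest is S5.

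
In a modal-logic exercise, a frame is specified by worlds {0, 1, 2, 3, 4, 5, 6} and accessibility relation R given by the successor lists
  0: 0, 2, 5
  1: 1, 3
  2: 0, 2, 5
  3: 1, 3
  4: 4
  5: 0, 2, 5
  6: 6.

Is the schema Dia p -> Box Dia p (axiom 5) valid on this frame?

Yes

Axiom 5 corresponds to the accessibility relation being Euclidean.
Euclidean: yes — any two successors of a common world are R-related.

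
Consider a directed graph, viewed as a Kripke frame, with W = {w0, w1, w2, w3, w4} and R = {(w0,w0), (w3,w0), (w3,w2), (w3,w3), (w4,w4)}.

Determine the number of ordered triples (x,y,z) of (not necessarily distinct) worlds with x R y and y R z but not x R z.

R is transitive; there are no such tuples.

0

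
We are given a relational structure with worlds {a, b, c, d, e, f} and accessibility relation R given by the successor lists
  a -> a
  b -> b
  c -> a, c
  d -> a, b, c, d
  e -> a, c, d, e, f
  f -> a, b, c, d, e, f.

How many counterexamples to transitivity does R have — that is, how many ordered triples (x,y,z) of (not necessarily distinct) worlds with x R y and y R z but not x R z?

2

Enumerating: (e,d,b), (e,f,b).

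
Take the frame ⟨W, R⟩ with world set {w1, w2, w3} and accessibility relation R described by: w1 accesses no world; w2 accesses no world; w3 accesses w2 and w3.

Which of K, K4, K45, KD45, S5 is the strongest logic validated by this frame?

Transitive (axiom 4): yes — every two-step R-path is closed by a direct edge.
Euclidean (axiom 5): no — w3 R w2 and w3 R w2, but not w2 R w2.
Serial (axiom D): no — w1 has no R-successor.
Reflexive (axiom T): no — w1 is not related to itself.
So F validates K, K4; K45 would additionally require R to be Euclidean. The strongest is K4.

K4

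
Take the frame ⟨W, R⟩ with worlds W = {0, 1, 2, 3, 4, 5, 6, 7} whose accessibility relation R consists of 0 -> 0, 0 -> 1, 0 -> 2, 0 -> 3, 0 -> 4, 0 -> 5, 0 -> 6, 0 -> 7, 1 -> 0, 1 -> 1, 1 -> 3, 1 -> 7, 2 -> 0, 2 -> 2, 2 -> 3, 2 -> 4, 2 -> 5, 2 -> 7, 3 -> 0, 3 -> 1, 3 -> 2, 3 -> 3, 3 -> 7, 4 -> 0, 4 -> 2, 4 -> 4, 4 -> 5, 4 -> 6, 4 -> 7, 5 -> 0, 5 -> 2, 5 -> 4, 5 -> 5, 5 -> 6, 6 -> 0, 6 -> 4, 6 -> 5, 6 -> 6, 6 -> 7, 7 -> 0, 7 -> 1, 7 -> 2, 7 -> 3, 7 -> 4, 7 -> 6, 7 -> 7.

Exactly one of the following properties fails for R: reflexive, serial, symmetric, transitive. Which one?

Reflexive: yes — every world is R-related to itself.
Serial: yes — every world has a successor (e.g. 0 R 0).
Symmetric: yes — every pair in R has its reverse in R.
Transitive: no — 1 R 0 and 0 R 2, but not 1 R 2.
Only transitive fails.

transitive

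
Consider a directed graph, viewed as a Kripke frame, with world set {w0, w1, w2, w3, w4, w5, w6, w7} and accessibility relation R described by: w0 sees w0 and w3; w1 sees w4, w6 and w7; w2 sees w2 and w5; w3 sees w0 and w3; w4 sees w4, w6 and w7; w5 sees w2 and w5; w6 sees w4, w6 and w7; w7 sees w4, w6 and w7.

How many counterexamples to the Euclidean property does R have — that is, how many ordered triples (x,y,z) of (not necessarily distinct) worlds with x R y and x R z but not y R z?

R is Euclidean; there are no such tuples.

0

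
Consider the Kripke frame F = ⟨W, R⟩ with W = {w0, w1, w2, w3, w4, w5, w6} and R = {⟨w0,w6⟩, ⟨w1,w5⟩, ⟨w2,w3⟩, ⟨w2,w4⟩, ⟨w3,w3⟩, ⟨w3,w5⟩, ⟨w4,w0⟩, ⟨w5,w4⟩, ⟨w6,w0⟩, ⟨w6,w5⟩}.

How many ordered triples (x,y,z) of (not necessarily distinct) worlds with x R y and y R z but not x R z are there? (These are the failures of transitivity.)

Enumerating: (w0,w6,w0), (w0,w6,w5), (w1,w5,w4), (w2,w3,w5), (w2,w4,w0), (w3,w5,w4), (w4,w0,w6), (w5,w4,w0), (w6,w0,w6), (w6,w5,w4).

10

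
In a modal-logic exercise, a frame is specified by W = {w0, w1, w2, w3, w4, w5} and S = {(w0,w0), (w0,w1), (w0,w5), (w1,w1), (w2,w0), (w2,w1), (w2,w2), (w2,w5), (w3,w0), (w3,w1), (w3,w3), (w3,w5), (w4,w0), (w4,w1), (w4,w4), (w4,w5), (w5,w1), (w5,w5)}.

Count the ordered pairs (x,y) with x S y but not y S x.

Enumerating: (w0,w1), (w0,w5), (w2,w0), (w2,w1), (w2,w5), (w3,w0), (w3,w1), (w3,w5), (w4,w0), (w4,w1), (w4,w5), (w5,w1).

12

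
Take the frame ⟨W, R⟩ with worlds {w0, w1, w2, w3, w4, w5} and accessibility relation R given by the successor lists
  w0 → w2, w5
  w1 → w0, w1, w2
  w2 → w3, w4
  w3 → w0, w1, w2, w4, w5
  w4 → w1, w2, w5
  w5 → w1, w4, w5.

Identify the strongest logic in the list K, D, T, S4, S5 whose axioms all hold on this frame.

Serial (axiom D): yes — every world has a successor (e.g. w0 R w2).
Reflexive (axiom T): no — w0 is not related to itself.
Transitive (axiom 4): no — w0 R w2 and w2 R w3, but not w0 R w3.
Euclidean (axiom 5): no — w0 R w2 and w0 R w5, but not w2 R w5.
So F validates K, D; T would additionally require R to be reflexive. The strongest is D.

D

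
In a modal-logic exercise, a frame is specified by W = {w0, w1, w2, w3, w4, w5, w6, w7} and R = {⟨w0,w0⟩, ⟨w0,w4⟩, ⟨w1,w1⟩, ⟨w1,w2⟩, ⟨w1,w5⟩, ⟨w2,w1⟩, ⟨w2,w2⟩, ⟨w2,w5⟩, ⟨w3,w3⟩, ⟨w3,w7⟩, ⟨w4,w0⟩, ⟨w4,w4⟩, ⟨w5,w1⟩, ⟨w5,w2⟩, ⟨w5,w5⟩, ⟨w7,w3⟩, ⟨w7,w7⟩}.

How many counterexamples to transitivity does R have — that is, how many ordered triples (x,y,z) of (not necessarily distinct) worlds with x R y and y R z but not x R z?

R is transitive; there are no such tuples.

0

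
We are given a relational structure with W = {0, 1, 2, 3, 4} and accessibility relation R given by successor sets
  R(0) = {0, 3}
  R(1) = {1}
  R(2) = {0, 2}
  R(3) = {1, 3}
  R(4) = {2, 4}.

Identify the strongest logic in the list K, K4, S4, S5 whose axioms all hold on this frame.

K

Transitive (axiom 4): no — 0 R 3 and 3 R 1, but not 0 R 1.
Reflexive (axiom T): yes — every world is R-related to itself.
Euclidean (axiom 5): no — 0 R 3 and 0 R 0, but not 3 R 0.
So F validates K; K4 would additionally require R to be transitive. The strongest is K.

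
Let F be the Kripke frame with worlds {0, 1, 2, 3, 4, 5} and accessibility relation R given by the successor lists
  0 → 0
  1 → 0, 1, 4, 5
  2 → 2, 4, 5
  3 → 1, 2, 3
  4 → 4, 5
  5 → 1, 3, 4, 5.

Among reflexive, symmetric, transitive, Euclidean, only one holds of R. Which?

reflexive

Reflexive: yes — every world is R-related to itself.
Symmetric: no — 1 R 0 but not 0 R 1.
Transitive: no — 1 R 5 and 5 R 3, but not 1 R 3.
Euclidean: no — 1 R 0 and 1 R 4, but not 0 R 4.
Only reflexive holds.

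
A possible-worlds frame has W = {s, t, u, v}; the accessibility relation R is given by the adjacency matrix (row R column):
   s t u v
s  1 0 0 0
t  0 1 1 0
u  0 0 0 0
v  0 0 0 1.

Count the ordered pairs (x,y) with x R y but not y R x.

Enumerating: (t,u).

1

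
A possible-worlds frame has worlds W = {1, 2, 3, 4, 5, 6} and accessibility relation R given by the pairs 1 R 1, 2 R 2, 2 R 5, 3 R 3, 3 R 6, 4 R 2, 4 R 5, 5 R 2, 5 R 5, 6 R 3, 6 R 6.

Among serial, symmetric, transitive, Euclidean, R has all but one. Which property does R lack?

Serial: yes — every world has a successor (e.g. 1 R 1).
Symmetric: no — 4 R 2 but not 2 R 4.
Transitive: yes — every two-step R-path is closed by a direct edge.
Euclidean: yes — any two successors of a common world are R-related.
Only symmetric fails.

symmetric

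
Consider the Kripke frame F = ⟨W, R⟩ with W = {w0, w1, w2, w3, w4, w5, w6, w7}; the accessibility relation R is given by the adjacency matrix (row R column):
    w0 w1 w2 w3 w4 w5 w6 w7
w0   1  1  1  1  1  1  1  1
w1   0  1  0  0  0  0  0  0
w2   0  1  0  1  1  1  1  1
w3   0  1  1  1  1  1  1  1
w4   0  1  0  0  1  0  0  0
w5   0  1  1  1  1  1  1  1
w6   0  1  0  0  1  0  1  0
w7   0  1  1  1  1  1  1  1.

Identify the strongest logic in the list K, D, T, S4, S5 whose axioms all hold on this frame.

D

Serial (axiom D): yes — every world has a successor (e.g. w0 R w0).
Reflexive (axiom T): no — w2 is not related to itself.
Transitive (axiom 4): no — w2 R w3 and w3 R w2, but not w2 R w2.
Euclidean (axiom 5): no — w0 R w1 and w0 R w2, but not w1 R w2.
So F validates K, D; T would additionally require R to be reflexive. The strongest is D.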